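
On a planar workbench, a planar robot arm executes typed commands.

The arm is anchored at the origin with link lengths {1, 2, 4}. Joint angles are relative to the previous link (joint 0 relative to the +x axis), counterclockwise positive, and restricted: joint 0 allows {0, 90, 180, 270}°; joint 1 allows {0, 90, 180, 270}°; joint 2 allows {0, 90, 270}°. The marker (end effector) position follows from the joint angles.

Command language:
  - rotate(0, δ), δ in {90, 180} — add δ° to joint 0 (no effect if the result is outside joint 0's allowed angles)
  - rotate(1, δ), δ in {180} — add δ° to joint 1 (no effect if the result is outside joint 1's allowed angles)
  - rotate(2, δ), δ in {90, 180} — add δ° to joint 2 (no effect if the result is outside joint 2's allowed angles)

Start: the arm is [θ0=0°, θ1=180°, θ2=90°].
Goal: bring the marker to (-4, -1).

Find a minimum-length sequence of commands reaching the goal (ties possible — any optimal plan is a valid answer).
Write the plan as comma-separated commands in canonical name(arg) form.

rotate(0, 90), rotate(2, 180)

start: [θ0=0°, θ1=180°, θ2=90°]
[1] after rotate(0, 90): [θ0=90°, θ1=180°, θ2=90°]
[2] after rotate(2, 180): [θ0=90°, θ1=180°, θ2=270°]
shorter routes all fall short; 2 is best.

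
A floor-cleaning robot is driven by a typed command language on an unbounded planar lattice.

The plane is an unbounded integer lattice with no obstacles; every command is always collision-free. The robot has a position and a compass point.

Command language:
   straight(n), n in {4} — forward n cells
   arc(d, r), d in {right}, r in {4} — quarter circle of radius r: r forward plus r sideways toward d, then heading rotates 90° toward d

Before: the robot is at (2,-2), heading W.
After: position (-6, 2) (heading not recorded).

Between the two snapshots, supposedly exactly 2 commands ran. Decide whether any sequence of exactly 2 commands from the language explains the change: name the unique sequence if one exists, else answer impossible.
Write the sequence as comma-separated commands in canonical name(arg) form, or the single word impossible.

key: order matters: swapping straight(4) and arc(right, 4) lands elsewhere
start: at (2,-2), heading W
1. straight(4) → at (-2,-2), heading W
2. arc(right, 4) → at (-6,2), heading N
all 4 alternatives checked — unique.

straight(4), arc(right, 4)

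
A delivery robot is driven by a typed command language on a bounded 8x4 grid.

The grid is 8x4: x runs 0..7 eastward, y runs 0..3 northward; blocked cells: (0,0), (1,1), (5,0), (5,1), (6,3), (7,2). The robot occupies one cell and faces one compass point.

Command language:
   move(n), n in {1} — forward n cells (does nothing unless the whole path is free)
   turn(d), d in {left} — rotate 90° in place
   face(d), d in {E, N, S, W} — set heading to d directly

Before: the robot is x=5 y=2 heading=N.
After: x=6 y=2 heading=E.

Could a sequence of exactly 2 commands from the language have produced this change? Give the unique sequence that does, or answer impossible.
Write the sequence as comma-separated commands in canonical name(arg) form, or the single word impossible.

key: running move(1) before face(E) would end elsewhere — order is forced
start: x=5 y=2 heading=N
step 1 (face(E)): x=5 y=2 heading=E
step 2 (move(1)): x=6 y=2 heading=E
uniquely the one of 36 2-step routes that fits.

face(E), move(1)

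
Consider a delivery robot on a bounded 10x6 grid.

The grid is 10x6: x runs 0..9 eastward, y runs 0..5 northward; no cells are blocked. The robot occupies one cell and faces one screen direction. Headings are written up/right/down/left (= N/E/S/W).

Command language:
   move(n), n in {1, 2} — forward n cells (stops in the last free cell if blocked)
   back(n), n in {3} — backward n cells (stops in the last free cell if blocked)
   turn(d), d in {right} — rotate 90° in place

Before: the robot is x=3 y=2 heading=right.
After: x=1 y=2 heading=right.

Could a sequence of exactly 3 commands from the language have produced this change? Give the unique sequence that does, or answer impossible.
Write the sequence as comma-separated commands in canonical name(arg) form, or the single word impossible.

back(3), back(3), move(1)

key: order matters: swapping back(3) and move(1) lands elsewhere
begin: x=3 y=2 heading=right
[1] after back(3): x=0 y=2 heading=right
[2] after back(3): x=0 y=2 heading=right
[3] after move(1): x=1 y=2 heading=right
no other 3-command option fits: unique.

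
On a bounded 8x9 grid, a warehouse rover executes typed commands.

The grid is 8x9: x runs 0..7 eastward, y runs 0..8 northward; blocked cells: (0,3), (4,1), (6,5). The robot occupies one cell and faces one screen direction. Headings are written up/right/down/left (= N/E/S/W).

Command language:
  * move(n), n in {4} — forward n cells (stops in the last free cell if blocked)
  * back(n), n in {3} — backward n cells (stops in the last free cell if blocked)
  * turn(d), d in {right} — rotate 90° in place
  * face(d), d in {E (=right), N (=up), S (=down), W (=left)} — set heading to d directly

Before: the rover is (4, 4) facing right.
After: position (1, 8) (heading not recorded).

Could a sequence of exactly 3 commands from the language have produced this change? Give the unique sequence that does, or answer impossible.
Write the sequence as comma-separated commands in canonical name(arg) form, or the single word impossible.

back(3), face(N), move(4)

key: order matters: swapping back(3) and move(4) lands elsewhere
from: (4, 4) facing right
step 1 (back(3)): (1, 4) facing right
step 2 (face(N)): (1, 4) facing up
step 3 (move(4)): (1, 8) facing up
no rival 3-sequence matches.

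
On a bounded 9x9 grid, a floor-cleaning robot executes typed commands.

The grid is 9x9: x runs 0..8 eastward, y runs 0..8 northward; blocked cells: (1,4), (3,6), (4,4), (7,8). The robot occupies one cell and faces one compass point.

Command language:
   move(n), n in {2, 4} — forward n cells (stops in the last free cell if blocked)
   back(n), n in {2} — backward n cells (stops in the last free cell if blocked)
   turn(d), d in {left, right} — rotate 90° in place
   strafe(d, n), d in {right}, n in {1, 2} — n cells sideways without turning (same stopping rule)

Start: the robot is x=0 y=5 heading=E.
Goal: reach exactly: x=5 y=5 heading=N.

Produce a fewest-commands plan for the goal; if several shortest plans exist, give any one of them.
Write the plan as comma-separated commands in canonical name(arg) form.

move(4), turn(left), strafe(right, 1)

from: x=0 y=5 heading=E
[1] after move(4): x=4 y=5 heading=E
[2] after turn(left): x=4 y=5 heading=N
[3] after strafe(right, 1): x=5 y=5 heading=N
minimal: 3 command(s), checked below 3.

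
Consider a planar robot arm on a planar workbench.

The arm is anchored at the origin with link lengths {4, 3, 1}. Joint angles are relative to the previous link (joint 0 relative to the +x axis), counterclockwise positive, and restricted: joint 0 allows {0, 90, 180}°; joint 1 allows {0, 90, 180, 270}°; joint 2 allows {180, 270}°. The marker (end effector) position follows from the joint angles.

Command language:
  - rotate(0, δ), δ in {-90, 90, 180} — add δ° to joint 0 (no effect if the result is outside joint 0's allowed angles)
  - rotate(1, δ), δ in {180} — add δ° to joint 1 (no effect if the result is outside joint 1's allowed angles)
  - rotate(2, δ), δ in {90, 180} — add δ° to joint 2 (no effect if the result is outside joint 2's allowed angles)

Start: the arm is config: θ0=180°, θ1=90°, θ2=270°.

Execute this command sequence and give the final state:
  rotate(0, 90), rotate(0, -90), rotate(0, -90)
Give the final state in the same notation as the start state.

config: θ0=0°, θ1=90°, θ2=270°

t0: config: θ0=180°, θ1=90°, θ2=270°
1. rotate(0, 90) → config: θ0=180°, θ1=90°, θ2=270°
2. rotate(0, -90) → config: θ0=90°, θ1=90°, θ2=270°
3. rotate(0, -90) → config: θ0=0°, θ1=90°, θ2=270°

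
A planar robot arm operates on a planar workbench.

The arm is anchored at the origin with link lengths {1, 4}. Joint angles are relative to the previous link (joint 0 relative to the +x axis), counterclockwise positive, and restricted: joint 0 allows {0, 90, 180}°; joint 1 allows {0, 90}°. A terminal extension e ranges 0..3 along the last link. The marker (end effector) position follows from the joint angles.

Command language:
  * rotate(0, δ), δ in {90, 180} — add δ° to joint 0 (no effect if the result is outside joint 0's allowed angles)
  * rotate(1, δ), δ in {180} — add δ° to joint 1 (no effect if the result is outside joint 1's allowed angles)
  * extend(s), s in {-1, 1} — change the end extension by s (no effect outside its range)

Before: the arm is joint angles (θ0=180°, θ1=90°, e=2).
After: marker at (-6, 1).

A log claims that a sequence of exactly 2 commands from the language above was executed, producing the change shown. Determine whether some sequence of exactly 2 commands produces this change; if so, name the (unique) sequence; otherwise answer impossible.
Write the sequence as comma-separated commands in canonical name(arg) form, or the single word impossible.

key: order matters: swapping rotate(0, 180) and rotate(0, 90) lands elsewhere
initial: joint angles (θ0=180°, θ1=90°, e=2)
[1] after rotate(0, 180): joint angles (θ0=0°, θ1=90°, e=2)
[2] after rotate(0, 90): joint angles (θ0=90°, θ1=90°, e=2)
no other 2-command option fits: unique.

rotate(0, 180), rotate(0, 90)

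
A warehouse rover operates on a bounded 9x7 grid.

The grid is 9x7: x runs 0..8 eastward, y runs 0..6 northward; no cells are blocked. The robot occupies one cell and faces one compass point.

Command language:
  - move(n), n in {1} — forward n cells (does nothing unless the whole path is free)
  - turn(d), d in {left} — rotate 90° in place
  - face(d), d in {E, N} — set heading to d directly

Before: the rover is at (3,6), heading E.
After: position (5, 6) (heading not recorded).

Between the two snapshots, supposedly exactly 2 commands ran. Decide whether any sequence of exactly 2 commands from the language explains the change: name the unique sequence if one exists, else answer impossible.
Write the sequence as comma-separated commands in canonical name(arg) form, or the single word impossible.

begin: at (3,6), heading E
t=1 move(1) ⇒ at (4,6), heading E
t=2 move(1) ⇒ at (5,6), heading E
no other 2-command option fits: unique.

move(1), move(1)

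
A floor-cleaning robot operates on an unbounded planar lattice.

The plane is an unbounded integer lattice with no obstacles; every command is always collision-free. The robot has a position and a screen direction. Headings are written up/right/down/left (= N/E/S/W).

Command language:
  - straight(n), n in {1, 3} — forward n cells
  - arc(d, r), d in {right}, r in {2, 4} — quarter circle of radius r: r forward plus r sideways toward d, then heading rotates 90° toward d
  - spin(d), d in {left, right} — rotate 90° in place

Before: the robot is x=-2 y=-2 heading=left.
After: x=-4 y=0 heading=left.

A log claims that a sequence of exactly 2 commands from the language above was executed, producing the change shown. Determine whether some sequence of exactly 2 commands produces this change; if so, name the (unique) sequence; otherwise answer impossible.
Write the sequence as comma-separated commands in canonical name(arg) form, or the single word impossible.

key: still facing W at the end — net rotation zero over 2 steps
t0: x=-2 y=-2 heading=left
t=1 arc(right, 2) ⇒ x=-4 y=0 heading=up
t=2 spin(left) ⇒ x=-4 y=0 heading=left
uniquely the one of 36 2-step routes that fits.

arc(right, 2), spin(left)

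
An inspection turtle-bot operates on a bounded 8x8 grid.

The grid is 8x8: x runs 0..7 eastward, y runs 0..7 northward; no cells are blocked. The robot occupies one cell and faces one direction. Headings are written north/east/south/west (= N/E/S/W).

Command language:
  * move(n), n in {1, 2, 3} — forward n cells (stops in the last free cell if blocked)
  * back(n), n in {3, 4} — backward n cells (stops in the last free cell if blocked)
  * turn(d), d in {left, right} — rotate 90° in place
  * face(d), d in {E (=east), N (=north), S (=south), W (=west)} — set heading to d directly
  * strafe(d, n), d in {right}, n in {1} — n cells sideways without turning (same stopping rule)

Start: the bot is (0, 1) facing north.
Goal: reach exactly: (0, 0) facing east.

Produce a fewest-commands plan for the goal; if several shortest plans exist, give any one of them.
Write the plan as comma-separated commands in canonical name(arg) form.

from: (0, 1) facing north
[1] after back(3): (0, 0) facing north
[2] after face(E): (0, 0) facing east
nothing shorter than 2 reaches the goal.

back(3), face(E)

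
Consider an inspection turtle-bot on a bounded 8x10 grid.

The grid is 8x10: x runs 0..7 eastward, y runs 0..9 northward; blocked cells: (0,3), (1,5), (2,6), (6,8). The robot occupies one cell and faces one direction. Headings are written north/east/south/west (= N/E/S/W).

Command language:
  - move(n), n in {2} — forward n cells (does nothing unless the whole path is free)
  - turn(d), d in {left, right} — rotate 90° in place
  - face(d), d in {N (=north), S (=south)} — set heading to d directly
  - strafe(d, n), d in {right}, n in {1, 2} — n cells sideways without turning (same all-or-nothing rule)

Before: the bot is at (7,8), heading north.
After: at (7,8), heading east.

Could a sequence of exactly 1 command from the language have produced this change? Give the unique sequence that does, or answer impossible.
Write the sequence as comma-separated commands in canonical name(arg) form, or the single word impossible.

turn(right)

key: parked at (7,8) the whole time — nothing moves the robot
t0: at (7,8), heading north
step 1 (turn(right)): at (7,8), heading east
no other 1-command option fits: unique.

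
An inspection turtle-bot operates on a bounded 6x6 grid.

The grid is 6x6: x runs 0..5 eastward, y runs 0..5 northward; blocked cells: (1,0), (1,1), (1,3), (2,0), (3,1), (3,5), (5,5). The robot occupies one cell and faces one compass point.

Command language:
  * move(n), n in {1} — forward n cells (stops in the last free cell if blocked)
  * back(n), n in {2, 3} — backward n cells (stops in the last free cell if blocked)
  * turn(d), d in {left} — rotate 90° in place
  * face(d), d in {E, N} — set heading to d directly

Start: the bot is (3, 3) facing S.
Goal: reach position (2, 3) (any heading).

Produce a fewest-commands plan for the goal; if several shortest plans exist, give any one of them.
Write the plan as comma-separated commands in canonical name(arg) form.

from: (3, 3) facing S
step 1 (turn(left)): (3, 3) facing E
step 2 (back(2)): (2, 3) facing E
nothing shorter than 2 reaches the goal.

turn(left), back(2)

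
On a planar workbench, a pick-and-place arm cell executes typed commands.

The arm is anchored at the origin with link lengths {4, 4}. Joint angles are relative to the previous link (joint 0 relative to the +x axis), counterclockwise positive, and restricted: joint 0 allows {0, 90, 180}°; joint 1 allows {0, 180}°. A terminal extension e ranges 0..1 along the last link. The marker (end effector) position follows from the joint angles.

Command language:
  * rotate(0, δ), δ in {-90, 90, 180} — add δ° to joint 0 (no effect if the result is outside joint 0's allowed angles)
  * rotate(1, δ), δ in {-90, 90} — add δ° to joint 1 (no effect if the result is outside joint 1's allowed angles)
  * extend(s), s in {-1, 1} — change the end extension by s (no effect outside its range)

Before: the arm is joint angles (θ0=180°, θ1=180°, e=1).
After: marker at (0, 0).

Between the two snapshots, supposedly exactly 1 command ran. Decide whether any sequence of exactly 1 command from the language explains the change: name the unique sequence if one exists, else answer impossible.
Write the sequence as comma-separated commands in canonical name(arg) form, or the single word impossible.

begin: joint angles (θ0=180°, θ1=180°, e=1)
t=1 extend(-1) ⇒ joint angles (θ0=180°, θ1=180°, e=0)
no other 1-command option fits: unique.

extend(-1)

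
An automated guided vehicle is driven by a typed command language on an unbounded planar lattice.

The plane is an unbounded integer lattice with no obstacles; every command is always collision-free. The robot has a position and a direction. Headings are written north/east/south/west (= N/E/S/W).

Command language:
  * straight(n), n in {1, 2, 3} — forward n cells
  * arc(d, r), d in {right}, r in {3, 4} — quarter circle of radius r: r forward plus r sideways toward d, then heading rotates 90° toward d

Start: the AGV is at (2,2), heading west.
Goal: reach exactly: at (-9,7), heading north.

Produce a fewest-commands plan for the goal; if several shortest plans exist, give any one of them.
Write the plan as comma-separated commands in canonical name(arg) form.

start: at (2,2), heading west
1. straight(2) → at (0,2), heading west
2. straight(2) → at (-2,2), heading west
3. straight(3) → at (-5,2), heading west
4. arc(right, 4) → at (-9,6), heading north
5. straight(1) → at (-9,7), heading north
shorter routes all fall short; 5 is best.

straight(2), straight(2), straight(3), arc(right, 4), straight(1)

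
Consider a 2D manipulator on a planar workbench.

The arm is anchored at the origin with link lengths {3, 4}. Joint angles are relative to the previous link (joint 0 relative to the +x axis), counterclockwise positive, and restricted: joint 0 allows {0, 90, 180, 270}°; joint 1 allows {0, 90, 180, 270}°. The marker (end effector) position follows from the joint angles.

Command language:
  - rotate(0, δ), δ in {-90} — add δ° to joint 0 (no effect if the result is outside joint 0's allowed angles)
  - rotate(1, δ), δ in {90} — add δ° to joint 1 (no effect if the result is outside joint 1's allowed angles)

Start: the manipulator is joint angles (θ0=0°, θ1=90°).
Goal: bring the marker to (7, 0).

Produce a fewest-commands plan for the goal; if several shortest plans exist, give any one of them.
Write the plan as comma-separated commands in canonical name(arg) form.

rotate(1, 90), rotate(1, 90), rotate(1, 90)

from: joint angles (θ0=0°, θ1=90°)
1. rotate(1, 90) → joint angles (θ0=0°, θ1=180°)
2. rotate(1, 90) → joint angles (θ0=0°, θ1=270°)
3. rotate(1, 90) → joint angles (θ0=0°, θ1=0°)
nothing shorter than 3 reaches the goal.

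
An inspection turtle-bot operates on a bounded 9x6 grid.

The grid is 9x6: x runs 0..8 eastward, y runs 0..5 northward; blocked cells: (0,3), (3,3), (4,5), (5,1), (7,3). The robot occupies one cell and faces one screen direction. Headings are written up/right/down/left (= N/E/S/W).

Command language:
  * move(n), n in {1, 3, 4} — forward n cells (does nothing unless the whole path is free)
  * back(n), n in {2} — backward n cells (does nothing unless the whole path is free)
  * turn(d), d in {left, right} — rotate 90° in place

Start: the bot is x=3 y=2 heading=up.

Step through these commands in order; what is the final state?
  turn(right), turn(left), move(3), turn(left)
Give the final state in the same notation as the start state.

from: x=3 y=2 heading=up
step 1 (turn(right)): x=3 y=2 heading=right
step 2 (turn(left)): x=3 y=2 heading=up
step 3 (move(3)): x=3 y=2 heading=up
step 4 (turn(left)): x=3 y=2 heading=left

x=3 y=2 heading=left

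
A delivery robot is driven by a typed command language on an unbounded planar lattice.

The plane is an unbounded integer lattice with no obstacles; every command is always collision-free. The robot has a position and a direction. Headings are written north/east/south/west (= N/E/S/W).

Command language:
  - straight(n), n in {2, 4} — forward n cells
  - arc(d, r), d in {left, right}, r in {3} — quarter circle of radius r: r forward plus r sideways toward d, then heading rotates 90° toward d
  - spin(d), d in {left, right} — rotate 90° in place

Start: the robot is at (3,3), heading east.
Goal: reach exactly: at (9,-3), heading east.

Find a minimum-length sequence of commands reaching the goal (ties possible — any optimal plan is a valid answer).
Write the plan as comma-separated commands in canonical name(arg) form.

begin: at (3,3), heading east
step 1 (arc(right, 3)): at (6,0), heading south
step 2 (arc(left, 3)): at (9,-3), heading east
nothing shorter than 2 reaches the goal.

arc(right, 3), arc(left, 3)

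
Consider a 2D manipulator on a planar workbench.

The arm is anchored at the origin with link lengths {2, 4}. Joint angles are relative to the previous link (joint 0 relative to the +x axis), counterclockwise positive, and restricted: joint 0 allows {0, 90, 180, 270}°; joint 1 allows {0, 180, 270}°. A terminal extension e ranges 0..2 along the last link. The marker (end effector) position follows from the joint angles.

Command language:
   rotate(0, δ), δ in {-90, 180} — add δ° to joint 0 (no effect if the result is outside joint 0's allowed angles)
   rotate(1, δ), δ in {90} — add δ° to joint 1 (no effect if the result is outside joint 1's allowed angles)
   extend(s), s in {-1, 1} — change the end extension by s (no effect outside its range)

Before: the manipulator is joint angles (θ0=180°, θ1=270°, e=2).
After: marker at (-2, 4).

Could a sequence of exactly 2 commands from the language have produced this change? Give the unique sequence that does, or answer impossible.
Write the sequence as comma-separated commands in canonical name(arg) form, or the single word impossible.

begin: joint angles (θ0=180°, θ1=270°, e=2)
t=1 extend(-1) ⇒ joint angles (θ0=180°, θ1=270°, e=1)
t=2 extend(-1) ⇒ joint angles (θ0=180°, θ1=270°, e=0)
no rival 2-sequence matches.

extend(-1), extend(-1)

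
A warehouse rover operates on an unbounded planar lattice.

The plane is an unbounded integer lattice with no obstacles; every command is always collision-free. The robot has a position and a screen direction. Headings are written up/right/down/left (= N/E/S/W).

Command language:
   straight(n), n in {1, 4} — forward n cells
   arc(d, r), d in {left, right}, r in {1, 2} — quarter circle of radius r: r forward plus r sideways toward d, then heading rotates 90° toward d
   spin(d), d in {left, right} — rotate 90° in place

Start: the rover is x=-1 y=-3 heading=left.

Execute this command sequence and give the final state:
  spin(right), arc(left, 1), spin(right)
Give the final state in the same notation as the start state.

initial: x=-1 y=-3 heading=left
t=1 spin(right) ⇒ x=-1 y=-3 heading=up
t=2 arc(left, 1) ⇒ x=-2 y=-2 heading=left
t=3 spin(right) ⇒ x=-2 y=-2 heading=up

x=-2 y=-2 heading=up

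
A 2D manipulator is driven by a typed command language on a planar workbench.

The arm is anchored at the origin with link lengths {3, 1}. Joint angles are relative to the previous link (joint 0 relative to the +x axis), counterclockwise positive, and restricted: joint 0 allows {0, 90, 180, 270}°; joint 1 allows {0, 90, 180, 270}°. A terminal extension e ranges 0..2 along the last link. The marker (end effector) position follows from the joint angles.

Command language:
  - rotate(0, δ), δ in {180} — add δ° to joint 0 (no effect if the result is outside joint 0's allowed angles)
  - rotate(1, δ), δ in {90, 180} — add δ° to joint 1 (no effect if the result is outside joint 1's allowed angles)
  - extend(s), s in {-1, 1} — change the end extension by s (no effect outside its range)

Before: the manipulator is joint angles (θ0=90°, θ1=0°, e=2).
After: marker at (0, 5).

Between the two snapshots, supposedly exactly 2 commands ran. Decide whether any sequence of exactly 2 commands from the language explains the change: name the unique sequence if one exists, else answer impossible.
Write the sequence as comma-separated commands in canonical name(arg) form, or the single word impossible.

extend(1), extend(-1)

key: order matters: swapping extend(1) and extend(-1) lands elsewhere
t0: joint angles (θ0=90°, θ1=0°, e=2)
[1] after extend(1): joint angles (θ0=90°, θ1=0°, e=2)
[2] after extend(-1): joint angles (θ0=90°, θ1=0°, e=1)
uniquely the one of 25 2-step routes that fits.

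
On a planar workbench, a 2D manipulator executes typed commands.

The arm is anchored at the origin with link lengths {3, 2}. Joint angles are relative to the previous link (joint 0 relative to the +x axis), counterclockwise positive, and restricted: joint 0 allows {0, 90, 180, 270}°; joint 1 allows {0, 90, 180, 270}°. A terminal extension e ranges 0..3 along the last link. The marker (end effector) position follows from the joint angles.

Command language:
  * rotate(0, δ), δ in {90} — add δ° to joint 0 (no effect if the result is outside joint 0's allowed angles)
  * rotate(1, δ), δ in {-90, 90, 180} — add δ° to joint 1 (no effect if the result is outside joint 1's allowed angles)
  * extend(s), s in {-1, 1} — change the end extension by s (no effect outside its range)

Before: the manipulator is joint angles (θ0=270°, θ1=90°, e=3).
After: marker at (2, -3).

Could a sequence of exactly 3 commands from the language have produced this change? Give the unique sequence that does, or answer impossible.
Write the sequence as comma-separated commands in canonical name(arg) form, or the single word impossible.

extend(-1), extend(-1), extend(-1)

begin: joint angles (θ0=270°, θ1=90°, e=3)
[1] after extend(-1): joint angles (θ0=270°, θ1=90°, e=2)
[2] after extend(-1): joint angles (θ0=270°, θ1=90°, e=1)
[3] after extend(-1): joint angles (θ0=270°, θ1=90°, e=0)
all 216 alternatives checked — unique.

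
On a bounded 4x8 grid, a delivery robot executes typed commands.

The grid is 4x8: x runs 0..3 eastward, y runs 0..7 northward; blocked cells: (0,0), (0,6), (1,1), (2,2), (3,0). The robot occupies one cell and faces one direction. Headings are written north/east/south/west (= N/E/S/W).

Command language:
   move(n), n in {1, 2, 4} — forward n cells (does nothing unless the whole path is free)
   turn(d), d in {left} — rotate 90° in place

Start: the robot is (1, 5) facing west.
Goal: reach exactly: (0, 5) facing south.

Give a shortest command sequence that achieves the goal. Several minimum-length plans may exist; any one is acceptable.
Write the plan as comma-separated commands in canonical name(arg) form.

initial: (1, 5) facing west
[1] after move(1): (0, 5) facing west
[2] after turn(left): (0, 5) facing south
shorter routes all fall short; 2 is best.

move(1), turn(left)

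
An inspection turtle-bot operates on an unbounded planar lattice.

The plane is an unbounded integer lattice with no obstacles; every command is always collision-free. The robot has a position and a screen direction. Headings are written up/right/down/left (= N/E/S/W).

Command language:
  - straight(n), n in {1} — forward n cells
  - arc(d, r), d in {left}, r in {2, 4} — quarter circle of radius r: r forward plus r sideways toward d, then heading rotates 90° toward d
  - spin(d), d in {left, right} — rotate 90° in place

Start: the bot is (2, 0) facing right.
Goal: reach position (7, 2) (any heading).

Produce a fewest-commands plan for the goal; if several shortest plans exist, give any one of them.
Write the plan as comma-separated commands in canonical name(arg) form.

straight(1), straight(1), straight(1), arc(left, 2)

t0: (2, 0) facing right
1. straight(1) → (3, 0) facing right
2. straight(1) → (4, 0) facing right
3. straight(1) → (5, 0) facing right
4. arc(left, 2) → (7, 2) facing up
minimal: 4 command(s), checked below 4.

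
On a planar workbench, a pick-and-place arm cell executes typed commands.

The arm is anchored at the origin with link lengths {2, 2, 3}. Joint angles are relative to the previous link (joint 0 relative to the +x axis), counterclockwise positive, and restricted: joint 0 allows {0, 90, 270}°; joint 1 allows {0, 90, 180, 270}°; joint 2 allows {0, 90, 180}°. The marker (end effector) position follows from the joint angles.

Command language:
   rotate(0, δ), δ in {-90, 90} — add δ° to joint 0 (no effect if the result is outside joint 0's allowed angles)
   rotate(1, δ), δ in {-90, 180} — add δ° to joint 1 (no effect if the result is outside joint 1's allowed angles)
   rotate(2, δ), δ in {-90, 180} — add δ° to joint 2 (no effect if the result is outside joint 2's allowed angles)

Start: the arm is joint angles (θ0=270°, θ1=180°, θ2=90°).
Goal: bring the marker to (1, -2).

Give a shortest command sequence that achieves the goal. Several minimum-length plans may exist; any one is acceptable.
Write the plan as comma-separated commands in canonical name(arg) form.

initial: joint angles (θ0=270°, θ1=180°, θ2=90°)
t=1 rotate(2, -90) ⇒ joint angles (θ0=270°, θ1=180°, θ2=0°)
t=2 rotate(2, 180) ⇒ joint angles (θ0=270°, θ1=180°, θ2=180°)
t=3 rotate(1, -90) ⇒ joint angles (θ0=270°, θ1=90°, θ2=180°)
t=4 rotate(1, 180) ⇒ joint angles (θ0=270°, θ1=270°, θ2=180°)
no 3-step plan works, so 4 is optimal.

rotate(2, -90), rotate(2, 180), rotate(1, -90), rotate(1, 180)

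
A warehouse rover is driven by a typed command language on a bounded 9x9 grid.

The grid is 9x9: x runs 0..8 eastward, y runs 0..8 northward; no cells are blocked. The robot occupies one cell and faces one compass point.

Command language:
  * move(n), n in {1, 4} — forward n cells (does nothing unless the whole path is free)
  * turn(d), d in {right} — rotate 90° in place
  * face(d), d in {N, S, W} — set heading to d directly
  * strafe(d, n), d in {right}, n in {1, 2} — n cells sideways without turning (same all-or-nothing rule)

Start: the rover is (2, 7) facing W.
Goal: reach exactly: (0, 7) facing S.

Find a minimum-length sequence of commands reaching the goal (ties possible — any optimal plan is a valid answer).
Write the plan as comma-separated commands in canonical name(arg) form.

face(S), strafe(right, 2)

begin: (2, 7) facing W
t=1 face(S) ⇒ (2, 7) facing S
t=2 strafe(right, 2) ⇒ (0, 7) facing S
no 1-step plan works, so 2 is optimal.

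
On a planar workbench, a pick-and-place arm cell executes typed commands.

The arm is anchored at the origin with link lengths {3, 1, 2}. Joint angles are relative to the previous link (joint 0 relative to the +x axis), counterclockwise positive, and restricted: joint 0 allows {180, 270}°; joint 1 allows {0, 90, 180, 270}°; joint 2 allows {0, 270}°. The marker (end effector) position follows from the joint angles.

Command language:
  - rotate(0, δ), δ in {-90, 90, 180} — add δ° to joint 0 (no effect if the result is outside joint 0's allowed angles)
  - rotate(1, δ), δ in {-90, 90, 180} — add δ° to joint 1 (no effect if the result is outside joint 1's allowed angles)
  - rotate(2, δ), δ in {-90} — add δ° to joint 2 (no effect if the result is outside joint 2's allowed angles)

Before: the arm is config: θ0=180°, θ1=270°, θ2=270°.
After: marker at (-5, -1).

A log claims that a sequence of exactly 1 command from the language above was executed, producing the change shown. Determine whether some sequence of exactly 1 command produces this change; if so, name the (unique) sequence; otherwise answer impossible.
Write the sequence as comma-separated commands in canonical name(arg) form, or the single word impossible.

rotate(1, 180)

begin: config: θ0=180°, θ1=270°, θ2=270°
t=1 rotate(1, 180) ⇒ config: θ0=180°, θ1=90°, θ2=270°
no other 1-command option fits: unique.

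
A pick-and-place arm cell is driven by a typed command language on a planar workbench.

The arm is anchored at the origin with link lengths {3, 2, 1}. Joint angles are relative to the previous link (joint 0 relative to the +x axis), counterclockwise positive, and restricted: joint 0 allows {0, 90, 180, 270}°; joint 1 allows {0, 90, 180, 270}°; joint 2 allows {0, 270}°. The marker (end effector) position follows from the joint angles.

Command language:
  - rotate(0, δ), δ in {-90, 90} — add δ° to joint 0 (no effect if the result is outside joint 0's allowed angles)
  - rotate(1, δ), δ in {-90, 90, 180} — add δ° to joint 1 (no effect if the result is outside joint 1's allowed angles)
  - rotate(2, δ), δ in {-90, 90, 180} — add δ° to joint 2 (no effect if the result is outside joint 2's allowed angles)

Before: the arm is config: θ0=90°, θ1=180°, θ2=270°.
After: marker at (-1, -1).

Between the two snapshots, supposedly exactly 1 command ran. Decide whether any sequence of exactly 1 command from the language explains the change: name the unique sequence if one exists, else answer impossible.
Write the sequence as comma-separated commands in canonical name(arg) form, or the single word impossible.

rotate(0, 90)

begin: config: θ0=90°, θ1=180°, θ2=270°
1. rotate(0, 90) → config: θ0=180°, θ1=180°, θ2=270°
uniquely the one of 8 1-step routes that fits.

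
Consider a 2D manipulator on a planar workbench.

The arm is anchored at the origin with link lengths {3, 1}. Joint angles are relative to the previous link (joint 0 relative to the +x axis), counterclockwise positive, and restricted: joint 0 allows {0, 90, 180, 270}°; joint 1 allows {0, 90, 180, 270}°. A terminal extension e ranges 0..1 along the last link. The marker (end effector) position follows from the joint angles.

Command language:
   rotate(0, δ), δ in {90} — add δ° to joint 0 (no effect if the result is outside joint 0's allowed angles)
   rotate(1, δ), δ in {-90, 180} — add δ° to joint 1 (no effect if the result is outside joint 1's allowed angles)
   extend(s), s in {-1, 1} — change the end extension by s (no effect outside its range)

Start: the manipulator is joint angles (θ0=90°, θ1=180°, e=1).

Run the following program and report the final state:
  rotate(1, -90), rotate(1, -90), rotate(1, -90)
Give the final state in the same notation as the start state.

begin: joint angles (θ0=90°, θ1=180°, e=1)
t=1 rotate(1, -90) ⇒ joint angles (θ0=90°, θ1=90°, e=1)
t=2 rotate(1, -90) ⇒ joint angles (θ0=90°, θ1=0°, e=1)
t=3 rotate(1, -90) ⇒ joint angles (θ0=90°, θ1=270°, e=1)

joint angles (θ0=90°, θ1=270°, e=1)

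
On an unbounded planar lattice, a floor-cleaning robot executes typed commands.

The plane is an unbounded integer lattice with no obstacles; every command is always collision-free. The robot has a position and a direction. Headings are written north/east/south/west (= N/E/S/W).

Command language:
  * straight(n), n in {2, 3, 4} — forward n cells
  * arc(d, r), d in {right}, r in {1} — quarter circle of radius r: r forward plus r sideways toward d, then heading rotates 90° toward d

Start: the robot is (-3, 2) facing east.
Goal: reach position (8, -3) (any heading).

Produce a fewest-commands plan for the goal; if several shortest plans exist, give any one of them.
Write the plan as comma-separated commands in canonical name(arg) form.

straight(4), straight(4), straight(2), arc(right, 1), straight(4)

begin: (-3, 2) facing east
step 1 (straight(4)): (1, 2) facing east
step 2 (straight(4)): (5, 2) facing east
step 3 (straight(2)): (7, 2) facing east
step 4 (arc(right, 1)): (8, 1) facing south
step 5 (straight(4)): (8, -3) facing south
nothing shorter than 5 reaches the goal.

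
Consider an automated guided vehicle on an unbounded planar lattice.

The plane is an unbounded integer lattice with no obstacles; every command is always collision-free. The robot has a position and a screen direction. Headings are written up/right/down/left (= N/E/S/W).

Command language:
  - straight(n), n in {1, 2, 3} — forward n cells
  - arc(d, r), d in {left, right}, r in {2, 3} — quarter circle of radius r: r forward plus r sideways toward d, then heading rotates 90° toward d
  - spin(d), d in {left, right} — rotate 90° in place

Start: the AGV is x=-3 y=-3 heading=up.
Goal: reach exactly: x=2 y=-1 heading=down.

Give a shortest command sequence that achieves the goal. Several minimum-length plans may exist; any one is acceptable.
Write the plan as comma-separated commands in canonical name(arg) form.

straight(1), arc(right, 3), arc(right, 2)

initial: x=-3 y=-3 heading=up
step 1 (straight(1)): x=-3 y=-2 heading=up
step 2 (arc(right, 3)): x=0 y=1 heading=right
step 3 (arc(right, 2)): x=2 y=-1 heading=down
minimal: 3 command(s), checked below 3.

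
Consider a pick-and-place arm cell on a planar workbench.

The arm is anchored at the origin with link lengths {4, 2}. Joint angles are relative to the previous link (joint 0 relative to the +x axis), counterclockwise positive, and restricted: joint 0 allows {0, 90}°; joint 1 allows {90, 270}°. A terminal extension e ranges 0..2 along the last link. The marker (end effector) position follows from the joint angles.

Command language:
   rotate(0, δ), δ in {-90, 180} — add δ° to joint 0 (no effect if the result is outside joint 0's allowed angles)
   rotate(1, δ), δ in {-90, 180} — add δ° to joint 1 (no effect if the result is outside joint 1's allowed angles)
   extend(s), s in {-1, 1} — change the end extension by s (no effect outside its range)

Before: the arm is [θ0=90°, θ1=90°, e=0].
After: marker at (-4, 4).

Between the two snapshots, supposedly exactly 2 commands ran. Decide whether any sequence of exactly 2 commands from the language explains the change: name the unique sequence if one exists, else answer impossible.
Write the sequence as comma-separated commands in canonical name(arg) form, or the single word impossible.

extend(1), extend(1)

t0: [θ0=90°, θ1=90°, e=0]
[1] after extend(1): [θ0=90°, θ1=90°, e=1]
[2] after extend(1): [θ0=90°, θ1=90°, e=2]
uniquely the one of 36 2-step routes that fits.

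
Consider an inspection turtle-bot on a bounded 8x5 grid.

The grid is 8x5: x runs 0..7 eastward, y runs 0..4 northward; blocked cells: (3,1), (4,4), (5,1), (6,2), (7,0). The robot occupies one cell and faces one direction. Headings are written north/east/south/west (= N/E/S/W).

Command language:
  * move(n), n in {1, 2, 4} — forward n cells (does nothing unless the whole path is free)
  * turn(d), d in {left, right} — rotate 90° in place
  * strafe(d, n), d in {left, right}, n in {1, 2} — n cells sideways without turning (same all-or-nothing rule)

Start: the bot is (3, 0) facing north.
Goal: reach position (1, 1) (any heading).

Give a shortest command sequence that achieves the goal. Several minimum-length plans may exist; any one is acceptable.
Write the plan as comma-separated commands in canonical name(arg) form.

strafe(left, 2), move(1)

t0: (3, 0) facing north
step 1 (strafe(left, 2)): (1, 0) facing north
step 2 (move(1)): (1, 1) facing north
minimal: 2 command(s), checked below 2.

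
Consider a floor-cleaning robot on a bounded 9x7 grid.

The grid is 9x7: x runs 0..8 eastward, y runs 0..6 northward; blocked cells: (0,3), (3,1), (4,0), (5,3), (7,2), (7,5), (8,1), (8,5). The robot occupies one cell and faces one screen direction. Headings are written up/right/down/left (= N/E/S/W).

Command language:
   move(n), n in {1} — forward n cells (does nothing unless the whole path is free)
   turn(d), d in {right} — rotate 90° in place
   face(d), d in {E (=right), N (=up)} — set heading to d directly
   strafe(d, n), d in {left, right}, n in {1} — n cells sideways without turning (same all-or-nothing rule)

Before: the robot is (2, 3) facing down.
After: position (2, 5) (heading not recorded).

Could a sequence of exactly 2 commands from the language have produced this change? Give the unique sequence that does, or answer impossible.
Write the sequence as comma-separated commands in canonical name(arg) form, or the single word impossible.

all 36 sequences checked — none match.

impossible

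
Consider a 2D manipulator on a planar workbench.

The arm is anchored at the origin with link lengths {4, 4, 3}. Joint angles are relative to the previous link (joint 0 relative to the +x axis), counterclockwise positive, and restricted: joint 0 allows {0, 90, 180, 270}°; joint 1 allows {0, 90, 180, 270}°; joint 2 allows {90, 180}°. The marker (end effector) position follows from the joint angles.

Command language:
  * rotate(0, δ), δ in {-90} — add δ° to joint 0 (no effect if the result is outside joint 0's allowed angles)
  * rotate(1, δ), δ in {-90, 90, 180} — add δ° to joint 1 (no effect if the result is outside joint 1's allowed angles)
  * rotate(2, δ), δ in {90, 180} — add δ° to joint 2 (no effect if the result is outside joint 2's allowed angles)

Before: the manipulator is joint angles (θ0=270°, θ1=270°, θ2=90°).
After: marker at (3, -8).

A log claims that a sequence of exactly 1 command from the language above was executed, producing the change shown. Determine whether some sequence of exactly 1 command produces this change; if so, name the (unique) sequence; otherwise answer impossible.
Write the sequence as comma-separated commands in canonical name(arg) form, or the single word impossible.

initial: joint angles (θ0=270°, θ1=270°, θ2=90°)
t=1 rotate(1, 90) ⇒ joint angles (θ0=270°, θ1=0°, θ2=90°)
no other 1-command option fits: unique.

rotate(1, 90)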